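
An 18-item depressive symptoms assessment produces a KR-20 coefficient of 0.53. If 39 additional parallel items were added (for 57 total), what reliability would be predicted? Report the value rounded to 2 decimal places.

The new length is 57/18 = 3.1667 times the old.
Spearman-Brown: r_new = n·r / (1 + (n − 1)·r)
r_new = 3.1667·0.53 / [1 + (3.1667 − 1)·0.53]
r_new = 1.6784 / 2.1484 ≈ 0.7812

0.78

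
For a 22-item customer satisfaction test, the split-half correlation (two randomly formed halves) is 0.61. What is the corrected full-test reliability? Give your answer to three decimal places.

Apply the Spearman-Brown correction with n = 2:
r_full = 2r_hh / (1 + r_hh) = 2 × 0.61 / (1 + 0.61)
       = 1.2200 / 1.6100 = 0.7578

0.758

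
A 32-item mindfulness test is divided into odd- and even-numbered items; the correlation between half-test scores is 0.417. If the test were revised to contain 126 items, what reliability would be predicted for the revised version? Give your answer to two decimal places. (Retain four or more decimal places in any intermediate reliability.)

Spearman-Brown correction (n = 2): r_full = 2·0.417/(1 + 0.417) = 0.5886
Then adjust to 126 items: n = 126/32 = 3.9375
r_new = n·r_full / (1 + (n − 1)·r_full) = 2.3176 / 2.7290 ≈ 0.8492

0.85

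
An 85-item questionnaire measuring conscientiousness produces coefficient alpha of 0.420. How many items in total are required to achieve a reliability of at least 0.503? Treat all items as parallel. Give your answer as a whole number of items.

n = 0.503(1 − 0.420) / [0.420(1 − 0.503)]
  = 0.291740 / 0.208740 = 1.3976
Items needed = n × 85 = 1.3976 × 85 ≈ 118.80 → round up to 119

119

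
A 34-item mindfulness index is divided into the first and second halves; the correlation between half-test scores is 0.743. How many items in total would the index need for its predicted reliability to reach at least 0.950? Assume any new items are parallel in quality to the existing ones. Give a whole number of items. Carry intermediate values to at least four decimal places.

112

r_full = 2(0.743)/(1 + 0.743) = 0.8526
Solve Spearman-Brown for n: n = 0.950(1 − 0.8526) / [0.8526(1 − 0.950)] = 3.2848
Items = 3.2848 × 34 ≈ 111.68 → 112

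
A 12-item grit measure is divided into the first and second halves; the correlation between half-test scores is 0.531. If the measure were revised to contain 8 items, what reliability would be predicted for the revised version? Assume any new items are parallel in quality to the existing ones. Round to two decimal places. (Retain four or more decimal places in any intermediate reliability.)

First correct the split-half correlation to full-test reliability: r_full = 2 × 0.531 / (1 + 0.531) ≈ 0.6937
Length factor from 12 to 8 items: n = 8/12 = 0.6667
r_new = n·r_full / (1 + (n − 1)·r_full) = 0.4625 / 0.7688 ≈ 0.6016

0.60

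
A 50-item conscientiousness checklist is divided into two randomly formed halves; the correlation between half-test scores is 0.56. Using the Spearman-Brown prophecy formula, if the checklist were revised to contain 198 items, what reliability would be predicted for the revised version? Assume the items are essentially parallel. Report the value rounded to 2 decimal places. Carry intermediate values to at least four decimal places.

0.91

Full-test reliability from the split-half r: r_full = 2(0.56)/(1 + 0.56) = 0.7179
Then adjust to 198 items: n = 198/50 = 3.9600
r_new = n·r_full / (1 + (n − 1)·r_full) = 2.8429 / 3.1250 ≈ 0.9097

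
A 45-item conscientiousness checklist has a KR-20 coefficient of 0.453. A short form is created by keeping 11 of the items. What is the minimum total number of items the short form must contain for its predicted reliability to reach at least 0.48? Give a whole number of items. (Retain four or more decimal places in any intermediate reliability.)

First, r for the 11-item form: n = 11/45 = 0.2444, so r_11 = 0.2444·0.453/(1 + (0.2444 − 1)·0.453) = 0.1683
Length factor from the short form to reach 0.48: n' = 0.48(1 − 0.1683) / [0.1683(1 − 0.48)] ≈ 4.5616
Items = 4.5616 × 11 ≈ 50.18 → 51

51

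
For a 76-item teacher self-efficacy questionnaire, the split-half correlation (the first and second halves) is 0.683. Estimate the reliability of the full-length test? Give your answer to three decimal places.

0.812

The full test is twice the length of either half (n = 2).
r_full = 2(0.683) / (1 + 0.683)
r_full = 1.3660 / 1.6830 ≈ 0.8116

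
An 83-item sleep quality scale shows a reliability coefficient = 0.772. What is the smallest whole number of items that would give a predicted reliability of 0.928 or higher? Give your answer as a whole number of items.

n = 0.928(1 − 0.772) / [0.772(1 − 0.928)]
n = 0.211584 / 0.055584 ≈ 3.8066
3.8066 × 83 = 315.95 → 316 items

316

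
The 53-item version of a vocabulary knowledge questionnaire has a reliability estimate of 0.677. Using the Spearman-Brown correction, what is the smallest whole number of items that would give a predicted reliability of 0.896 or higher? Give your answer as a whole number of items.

218

Spearman-Brown solved for the length factor n:
n = r*(1 − r) / [ r (1 − r*) ]
n = 0.896 × (1 − 0.677) / [ 0.677 × (1 − 0.896) ]
  = 0.289408 / 0.070408 = 4.1104
4.1104 × 53 = 217.85 → 218 items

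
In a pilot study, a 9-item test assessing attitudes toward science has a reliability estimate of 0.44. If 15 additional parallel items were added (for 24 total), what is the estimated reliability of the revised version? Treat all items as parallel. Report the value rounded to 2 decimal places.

Length ratio n = 24/9 = 2.6667
r_new = 2.6667·0.44 / [1 + (2.6667 − 1)·0.44]
     = 1.1733 / 1.7333 = 0.6769

0.68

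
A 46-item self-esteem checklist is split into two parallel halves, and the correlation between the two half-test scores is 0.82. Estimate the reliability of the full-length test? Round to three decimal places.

r_full = 2r_hh / (1 + r_hh) = 2 × 0.82 / (1 + 0.82)
r_full = 1.6400 / 1.8200 ≈ 0.9011

0.901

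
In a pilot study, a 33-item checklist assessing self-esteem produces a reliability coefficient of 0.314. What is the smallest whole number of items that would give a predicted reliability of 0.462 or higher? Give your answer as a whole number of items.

n = 0.462(1 − 0.314) / [0.314(1 − 0.462)]
n = 0.316932 / 0.168932 ≈ 1.8761
Items needed = n × 33 = 1.8761 × 33 ≈ 61.91 → round up to 62

62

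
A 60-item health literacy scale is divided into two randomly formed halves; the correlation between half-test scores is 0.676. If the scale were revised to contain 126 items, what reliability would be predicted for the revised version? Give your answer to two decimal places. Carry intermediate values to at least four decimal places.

Full-test reliability from the split-half r: r_full = 2(0.676)/(1 + 0.676) = 0.8067
Then adjust to 126 items: n = 126/60 = 2.1000
r_new = n·r_full / (1 + (n − 1)·r_full) = 1.6941 / 1.8874 ≈ 0.8976

0.90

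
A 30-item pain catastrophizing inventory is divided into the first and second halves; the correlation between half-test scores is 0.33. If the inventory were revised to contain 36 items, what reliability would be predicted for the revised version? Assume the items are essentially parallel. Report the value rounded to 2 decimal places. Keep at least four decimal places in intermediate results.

0.54

Spearman-Brown correction (n = 2): r_full = 2·0.33/(1 + 0.33) = 0.4962
Length factor from 30 to 36 items: n = 36/30 = 1.2000
r_new = n·r_full / (1 + (n − 1)·r_full) = 0.5954 / 1.0992 ≈ 0.5417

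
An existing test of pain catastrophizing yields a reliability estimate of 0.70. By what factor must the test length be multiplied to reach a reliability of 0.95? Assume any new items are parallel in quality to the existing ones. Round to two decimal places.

8.14

n = 0.95 × (1 − 0.70) / [ 0.70 × (1 − 0.95) ]
n = 0.2850 / 0.0350 ≈ 8.1429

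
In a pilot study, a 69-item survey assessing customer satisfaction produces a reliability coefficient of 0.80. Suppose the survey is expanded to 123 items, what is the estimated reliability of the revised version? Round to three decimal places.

The new length is 123/69 = 1.7826 times the old.
By Spearman-Brown, r_new = n r / (1 + (n − 1) r).
r_new = (1.7826 × 0.80) / (1 + (1.7826 − 1) × 0.80)
     = 1.4261 / 1.6261 = 0.8770

0.877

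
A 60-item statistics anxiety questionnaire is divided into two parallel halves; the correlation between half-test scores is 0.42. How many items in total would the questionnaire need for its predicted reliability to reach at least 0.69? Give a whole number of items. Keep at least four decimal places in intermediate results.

93

Corrected full-test reliability: r_full = 2 × 0.42 / (1 + 0.42) ≈ 0.5915
n = r_tgt(1 − r_full) / [r_full(1 − r_tgt)] = 0.69 × 0.4085 / (0.5915 × 0.31) ≈ 1.5372
Required items = 1.5372 × 60 = 92.23, so 93 items.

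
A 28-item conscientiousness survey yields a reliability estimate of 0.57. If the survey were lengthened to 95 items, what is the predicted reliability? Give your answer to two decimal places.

0.82

Length ratio n = 95/28 = 3.3929
Spearman-Brown: r_new = n·r / (1 + (n − 1)·r)
r_new = 3.3929·0.57 / [1 + (3.3929 − 1)·0.57]
r_new = 1.9340 / 2.3640 ≈ 0.8181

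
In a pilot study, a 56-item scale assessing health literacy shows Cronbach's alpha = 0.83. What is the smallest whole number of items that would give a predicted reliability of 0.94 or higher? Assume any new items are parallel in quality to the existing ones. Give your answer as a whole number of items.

n = 0.94(1 − 0.83) / [0.83(1 − 0.94)]
n = 0.1598 / 0.0498 ≈ 3.2088
So the test needs 3.2088 × 56 ≈ 179.69 items; rounding up, 180.

180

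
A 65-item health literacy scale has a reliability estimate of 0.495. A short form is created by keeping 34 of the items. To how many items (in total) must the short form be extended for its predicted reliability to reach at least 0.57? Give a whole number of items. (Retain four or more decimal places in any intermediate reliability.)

88

Short-form reliability: n = 34/65 = 0.5231; r_34 = n·r/(1+(n−1)r) ≈ 0.3389
Length factor from the short form to reach 0.57: n' = 0.57(1 − 0.3389) / [0.3389(1 − 0.57)] ≈ 2.5858
Items = 2.5858 × 34 ≈ 87.92 → 88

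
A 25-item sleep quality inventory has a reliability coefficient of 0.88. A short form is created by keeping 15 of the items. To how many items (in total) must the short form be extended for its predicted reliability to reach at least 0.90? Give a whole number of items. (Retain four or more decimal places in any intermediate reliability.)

31

Short-form reliability: n = 15/25 = 0.6000; r_15 = n·r/(1+(n−1)r) ≈ 0.8148
Length factor from the short form to reach 0.90: n' = 0.90(1 − 0.8148) / [0.8148(1 − 0.90)] ≈ 2.0457
Items = 2.0457 × 15 ≈ 30.69 → 31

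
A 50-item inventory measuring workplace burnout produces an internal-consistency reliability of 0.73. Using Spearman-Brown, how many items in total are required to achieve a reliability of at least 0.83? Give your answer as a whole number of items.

91

n = 0.83 × (1 − 0.73) / [ 0.73 × (1 − 0.83) ]
  = 0.2241 / 0.1241 = 1.8058
1.8058 × 50 = 90.29 → 91 items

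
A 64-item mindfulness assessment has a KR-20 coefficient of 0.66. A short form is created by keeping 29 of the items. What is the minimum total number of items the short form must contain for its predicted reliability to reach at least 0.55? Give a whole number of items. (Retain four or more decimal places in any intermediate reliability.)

Short-form reliability: n = 29/64 = 0.4531; r_29 = n·r/(1+(n−1)r) ≈ 0.4680
Then solve for n' with r_old = 0.4680, r_target = 0.55: n' = 0.55(1 − 0.4680)/[0.4680(1 − 0.55)] = 1.3894
Items = 1.3894 × 29 ≈ 40.29 → 41

41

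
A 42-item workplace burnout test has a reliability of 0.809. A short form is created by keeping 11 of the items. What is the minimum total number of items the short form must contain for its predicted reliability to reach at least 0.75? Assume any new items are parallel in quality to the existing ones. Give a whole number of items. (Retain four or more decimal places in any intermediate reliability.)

30

First, r for the 11-item form: n = 11/42 = 0.2619, so r_11 = 0.2619·0.809/(1 + (0.2619 − 1)·0.809) = 0.5259
Length factor from the short form to reach 0.75: n' = 0.75(1 − 0.5259) / [0.5259(1 − 0.75)] ≈ 2.7045
Total items = 2.7045 × 11 = 29.75, rounded up to 30.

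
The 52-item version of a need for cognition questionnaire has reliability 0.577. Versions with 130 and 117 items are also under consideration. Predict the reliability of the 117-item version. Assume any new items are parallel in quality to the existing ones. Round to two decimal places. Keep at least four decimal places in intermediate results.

0.75

The 130-item form is not needed; work directly from the 52-item form with n = 117/52 = 2.2500.
r_{117} = n·r / (1 + (n − 1)·r) = 1.2982 / 1.7212 ≈ 0.7542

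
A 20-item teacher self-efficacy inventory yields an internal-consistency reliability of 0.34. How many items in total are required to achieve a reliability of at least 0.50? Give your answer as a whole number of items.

n = [0.50 × 0.66] / [0.34 × 0.50]
n = 0.3300 / 0.1700 ≈ 1.9412
Items needed = n × 20 = 1.9412 × 20 ≈ 38.82 → round up to 39

39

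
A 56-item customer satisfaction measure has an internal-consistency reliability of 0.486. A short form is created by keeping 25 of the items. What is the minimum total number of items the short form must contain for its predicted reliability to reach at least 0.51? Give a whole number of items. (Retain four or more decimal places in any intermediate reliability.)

First, r for the 25-item form: n = 25/56 = 0.4464, so r_25 = 0.4464·0.486/(1 + (0.4464 − 1)·0.486) = 0.2968
Then solve for n' with r_old = 0.2968, r_target = 0.51: n' = 0.51(1 − 0.2968)/[0.2968(1 − 0.51)] = 2.4660
Total items = 2.4660 × 25 = 61.65, rounded up to 62.

62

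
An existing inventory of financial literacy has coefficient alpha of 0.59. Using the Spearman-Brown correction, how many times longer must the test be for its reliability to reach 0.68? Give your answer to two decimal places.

1.48

n = [0.68 × 0.41] / [0.59 × 0.32]
n = 0.2788 / 0.1888 ≈ 1.4767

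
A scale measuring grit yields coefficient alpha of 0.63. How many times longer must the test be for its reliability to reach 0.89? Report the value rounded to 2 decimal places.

4.75

Rearranging the Spearman-Brown formula for n,
n = r*(1 − r) / [ r (1 − r*) ]
n = 0.89(1 − 0.63) / [0.63(1 − 0.89)]
  = 0.3293 / 0.0693 = 4.7518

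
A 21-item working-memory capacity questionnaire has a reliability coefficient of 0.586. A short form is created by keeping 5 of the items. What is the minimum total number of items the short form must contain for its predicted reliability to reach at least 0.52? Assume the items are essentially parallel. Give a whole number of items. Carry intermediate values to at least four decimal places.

First, r for the 5-item form: n = 5/21 = 0.2381, so r_5 = 0.2381·0.586/(1 + (0.2381 − 1)·0.586) = 0.2521
Length factor from the short form to reach 0.52: n' = 0.52(1 − 0.2521) / [0.2521(1 − 0.52)] ≈ 3.2139
Items = 3.2139 × 5 ≈ 16.07 → 17

17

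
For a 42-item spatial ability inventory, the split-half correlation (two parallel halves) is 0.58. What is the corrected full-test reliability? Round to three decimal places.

0.734

r_full = 2(0.58) / (1 + 0.58)
r_full = 1.1600 / 1.5800 ≈ 0.7342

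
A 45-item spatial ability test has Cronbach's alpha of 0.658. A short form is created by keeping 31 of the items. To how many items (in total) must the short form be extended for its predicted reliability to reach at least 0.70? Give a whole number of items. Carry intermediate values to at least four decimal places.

Short-form reliability: n = 31/45 = 0.6889; r_31 = n·r/(1+(n−1)r) ≈ 0.5700
Length factor from the short form to reach 0.70: n' = 0.70(1 − 0.5700) / [0.5700(1 − 0.70)] ≈ 1.7602
Total items = 1.7602 × 31 = 54.57, rounded up to 55.

55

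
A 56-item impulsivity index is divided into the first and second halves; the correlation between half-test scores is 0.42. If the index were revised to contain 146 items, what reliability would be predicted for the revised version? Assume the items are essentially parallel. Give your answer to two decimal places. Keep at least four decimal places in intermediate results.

0.79

First correct the split-half correlation to full-test reliability: r_full = 2 × 0.42 / (1 + 0.42) ≈ 0.5915
Then adjust to 146 items: n = 146/56 = 2.6071
r_new = n·r_full / (1 + (n − 1)·r_full) = 1.5421 / 1.9506 ≈ 0.7906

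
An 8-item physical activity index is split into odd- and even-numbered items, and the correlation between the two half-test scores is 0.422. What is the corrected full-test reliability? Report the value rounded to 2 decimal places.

The full test is twice the length of either half (n = 2).
r_full = 2r_hh / (1 + r_hh) = 2 × 0.422 / (1 + 0.422)
       = 0.8440 / 1.4220 = 0.5935

0.59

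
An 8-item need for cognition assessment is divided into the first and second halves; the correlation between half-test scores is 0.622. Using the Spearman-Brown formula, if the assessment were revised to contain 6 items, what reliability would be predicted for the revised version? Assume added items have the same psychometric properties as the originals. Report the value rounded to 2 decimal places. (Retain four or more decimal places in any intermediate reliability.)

0.71

Spearman-Brown correction (n = 2): r_full = 2·0.622/(1 + 0.622) = 0.7670
Then adjust to 6 items: n = 6/8 = 0.7500
r_new = n·r_full / (1 + (n − 1)·r_full) = 0.5753 / 0.8083 ≈ 0.7117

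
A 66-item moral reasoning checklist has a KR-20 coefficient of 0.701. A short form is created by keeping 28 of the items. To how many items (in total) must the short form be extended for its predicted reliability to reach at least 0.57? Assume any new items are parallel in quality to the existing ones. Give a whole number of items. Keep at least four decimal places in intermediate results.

Short-form reliability: n = 28/66 = 0.4242; r_28 = n·r/(1+(n−1)r) ≈ 0.4986
Then solve for n' with r_old = 0.4986, r_target = 0.57: n' = 0.57(1 − 0.4986)/[0.4986(1 − 0.57)] = 1.3330
Items = 1.3330 × 28 ≈ 37.32 → 38

38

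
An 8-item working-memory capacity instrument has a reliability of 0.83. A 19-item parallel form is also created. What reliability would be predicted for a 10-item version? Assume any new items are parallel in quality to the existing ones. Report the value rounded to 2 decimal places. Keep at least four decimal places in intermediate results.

0.86

Only the ratio of lengths matters: n = 10/8 = 1.2500
r_{10} = n·r / (1 + (n − 1)·r) = 1.0375 / 1.2075 ≈ 0.8592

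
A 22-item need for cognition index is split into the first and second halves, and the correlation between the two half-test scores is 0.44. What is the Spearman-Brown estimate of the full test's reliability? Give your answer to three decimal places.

0.611

The full test is twice the length of either half (n = 2).
r_full = 2(0.44) / (1 + 0.44)
       = 0.8800 / 1.4400 = 0.6111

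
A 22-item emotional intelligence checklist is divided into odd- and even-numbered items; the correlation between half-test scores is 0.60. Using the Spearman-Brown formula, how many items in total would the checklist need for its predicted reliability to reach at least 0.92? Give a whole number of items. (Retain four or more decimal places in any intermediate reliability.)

r_full = 2(0.60)/(1 + 0.60) = 0.7500
n = r_tgt(1 − r_full) / [r_full(1 − r_tgt)] = 0.92 × 0.2500 / (0.7500 × 0.08) ≈ 3.8333
Required items = 3.8333 × 22 = 84.33, so 85 items.

85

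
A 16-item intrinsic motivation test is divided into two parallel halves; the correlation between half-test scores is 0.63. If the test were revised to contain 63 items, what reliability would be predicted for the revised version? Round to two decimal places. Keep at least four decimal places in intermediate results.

0.93

First correct the split-half correlation to full-test reliability: r_full = 2 × 0.63 / (1 + 0.63) ≈ 0.7730
Then adjust to 63 items: n = 63/16 = 3.9375
r_new = n·r_full / (1 + (n − 1)·r_full) = 3.0437 / 3.2707 ≈ 0.9306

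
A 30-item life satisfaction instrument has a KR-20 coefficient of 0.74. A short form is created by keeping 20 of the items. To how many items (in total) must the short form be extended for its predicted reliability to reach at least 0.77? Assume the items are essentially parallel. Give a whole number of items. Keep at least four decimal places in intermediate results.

36

First, r for the 20-item form: n = 20/30 = 0.6667, so r_20 = 0.6667·0.74/(1 + (0.6667 − 1)·0.74) = 0.6549
Length factor from the short form to reach 0.77: n' = 0.77(1 − 0.6549) / [0.6549(1 − 0.77)] ≈ 1.7641
Total items = 1.7641 × 20 = 35.28, rounded up to 36.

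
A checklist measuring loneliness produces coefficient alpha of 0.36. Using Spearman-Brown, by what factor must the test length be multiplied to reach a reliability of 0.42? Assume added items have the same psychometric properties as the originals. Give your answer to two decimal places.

1.29

Rearranging the Spearman-Brown formula for n,
n = r_target (1 − r_old) / [ r_old (1 − r_target) ]
n = 0.42 × (1 − 0.36) / [ 0.36 × (1 − 0.42) ]
  = 0.2688 / 0.2088 = 1.2874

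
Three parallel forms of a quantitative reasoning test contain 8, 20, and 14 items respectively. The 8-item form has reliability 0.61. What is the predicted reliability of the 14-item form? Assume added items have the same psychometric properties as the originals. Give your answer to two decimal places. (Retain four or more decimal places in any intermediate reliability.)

0.73

The 20-item form is not needed; work directly from the 8-item form with n = 14/8 = 1.7500.
r_{14} = n·r / (1 + (n − 1)·r) = 1.0675 / 1.4575 ≈ 0.7324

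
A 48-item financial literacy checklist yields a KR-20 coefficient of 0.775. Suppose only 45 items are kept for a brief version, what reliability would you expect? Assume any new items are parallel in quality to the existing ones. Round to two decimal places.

The new length is 45/48 = 0.9375 times the old.
Spearman-Brown: r_new = n·r / (1 + (n − 1)·r)
r_new = (0.9375 × 0.775) / (1 + (0.9375 − 1) × 0.775)
     = 0.7266 / 0.9516 = 0.7636

0.76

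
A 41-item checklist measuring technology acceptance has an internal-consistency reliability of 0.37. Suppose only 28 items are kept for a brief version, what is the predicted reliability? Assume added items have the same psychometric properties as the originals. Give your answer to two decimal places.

0.29

n = 28/41 = 0.6829
r_new = (0.6829 × 0.37) / (1 + (0.6829 − 1) × 0.37)
r_new = 0.2527 / 0.8827 ≈ 0.2863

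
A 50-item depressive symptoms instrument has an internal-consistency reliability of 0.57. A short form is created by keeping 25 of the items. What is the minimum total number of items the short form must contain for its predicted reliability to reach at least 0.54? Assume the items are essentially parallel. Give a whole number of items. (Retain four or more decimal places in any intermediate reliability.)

Short-form reliability: n = 25/50 = 0.5000; r_25 = n·r/(1+(n−1)r) ≈ 0.3986
Length factor from the short form to reach 0.54: n' = 0.54(1 − 0.3986) / [0.3986(1 − 0.54)] ≈ 1.7712
Total items = 1.7712 × 25 = 44.28, rounded up to 45.

45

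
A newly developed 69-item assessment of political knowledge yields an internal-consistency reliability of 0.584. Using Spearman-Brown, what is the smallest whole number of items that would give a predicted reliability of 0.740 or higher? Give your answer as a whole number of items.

140

n = [0.740 × 0.416] / [0.584 × 0.260]
  = 0.307840 / 0.151840 = 2.0274
So the test needs 2.0274 × 69 ≈ 139.89 items; rounding up, 140.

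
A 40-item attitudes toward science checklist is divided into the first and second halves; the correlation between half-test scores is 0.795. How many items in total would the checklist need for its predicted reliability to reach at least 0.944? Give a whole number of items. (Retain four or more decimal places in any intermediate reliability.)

Corrected full-test reliability: r_full = 2 × 0.795 / (1 + 0.795) ≈ 0.8858
n = r_tgt(1 − r_full) / [r_full(1 − r_tgt)] = 0.944 × 0.1142 / (0.8858 × 0.056) ≈ 2.1733
Required items = 2.1733 × 40 = 86.93, so 87 items.

87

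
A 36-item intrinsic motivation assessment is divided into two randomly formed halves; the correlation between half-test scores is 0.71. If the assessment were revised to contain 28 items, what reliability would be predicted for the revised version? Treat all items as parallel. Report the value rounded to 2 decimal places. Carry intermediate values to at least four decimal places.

0.79

First correct the split-half correlation to full-test reliability: r_full = 2 × 0.71 / (1 + 0.71) ≈ 0.8304
Length factor from 36 to 28 items: n = 28/36 = 0.7778
r_new = n·r_full / (1 + (n − 1)·r_full) = 0.6459 / 0.8155 ≈ 0.7920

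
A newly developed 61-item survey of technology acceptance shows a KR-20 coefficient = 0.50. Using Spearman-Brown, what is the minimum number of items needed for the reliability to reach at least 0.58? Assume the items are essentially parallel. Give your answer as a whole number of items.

Rearranging the Spearman-Brown formula for n,
n = r_target (1 − r_old) / [ r_old (1 − r_target) ]
n = 0.58 × (1 − 0.50) / [ 0.50 × (1 − 0.58) ]
  = 0.2900 / 0.2100 = 1.3810
So the test needs 1.3810 × 61 ≈ 84.24 items; rounding up, 85.

85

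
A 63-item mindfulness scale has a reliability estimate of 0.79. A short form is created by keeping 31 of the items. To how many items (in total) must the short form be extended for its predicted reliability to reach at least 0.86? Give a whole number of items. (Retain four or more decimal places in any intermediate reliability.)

First, r for the 31-item form: n = 31/63 = 0.4921, so r_31 = 0.4921·0.79/(1 + (0.4921 − 1)·0.79) = 0.6493
Then solve for n' with r_old = 0.6493, r_target = 0.86: n' = 0.86(1 − 0.6493)/[0.6493(1 − 0.86)] = 3.3179
Items = 3.3179 × 31 ≈ 102.85 → 103

103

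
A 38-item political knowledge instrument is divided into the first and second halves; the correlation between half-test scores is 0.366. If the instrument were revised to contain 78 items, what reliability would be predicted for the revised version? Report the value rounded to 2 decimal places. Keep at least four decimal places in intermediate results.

0.70

First correct the split-half correlation to full-test reliability: r_full = 2 × 0.366 / (1 + 0.366) ≈ 0.5359
Length factor from 38 to 78 items: n = 78/38 = 2.0526
r_new = n·r_full / (1 + (n − 1)·r_full) = 1.1000 / 1.5641 ≈ 0.7033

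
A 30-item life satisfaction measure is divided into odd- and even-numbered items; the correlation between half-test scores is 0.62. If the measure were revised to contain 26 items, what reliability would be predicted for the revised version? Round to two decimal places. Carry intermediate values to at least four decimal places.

0.74

Full-test reliability from the split-half r: r_full = 2(0.62)/(1 + 0.62) = 0.7654
Then adjust to 26 items: n = 26/30 = 0.8667
r_new = n·r_full / (1 + (n − 1)·r_full) = 0.6634 / 0.8980 ≈ 0.7388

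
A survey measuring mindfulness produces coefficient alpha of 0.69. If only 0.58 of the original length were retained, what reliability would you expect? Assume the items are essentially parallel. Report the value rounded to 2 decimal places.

r_new = (0.58 × 0.69) / (1 + (0.58 − 1) × 0.69)
r_new = 0.4002 / 0.7102 ≈ 0.5635

0.56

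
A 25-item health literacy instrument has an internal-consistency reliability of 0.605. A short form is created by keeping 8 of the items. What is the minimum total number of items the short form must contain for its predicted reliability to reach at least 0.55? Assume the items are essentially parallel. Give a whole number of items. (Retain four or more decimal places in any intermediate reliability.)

Short-form reliability: n = 8/25 = 0.3200; r_8 = n·r/(1+(n−1)r) ≈ 0.3289
Length factor from the short form to reach 0.55: n' = 0.55(1 − 0.3289) / [0.3289(1 − 0.55)] ≈ 2.4939
Items = 2.4939 × 8 ≈ 19.95 → 20

20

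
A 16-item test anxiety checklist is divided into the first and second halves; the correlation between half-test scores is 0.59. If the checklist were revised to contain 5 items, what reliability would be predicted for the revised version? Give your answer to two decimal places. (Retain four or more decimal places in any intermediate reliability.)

0.47

First correct the split-half correlation to full-test reliability: r_full = 2 × 0.59 / (1 + 0.59) ≈ 0.7421
Then adjust to 5 items: n = 5/16 = 0.3125
r_new = n·r_full / (1 + (n − 1)·r_full) = 0.2319 / 0.4898 ≈ 0.4735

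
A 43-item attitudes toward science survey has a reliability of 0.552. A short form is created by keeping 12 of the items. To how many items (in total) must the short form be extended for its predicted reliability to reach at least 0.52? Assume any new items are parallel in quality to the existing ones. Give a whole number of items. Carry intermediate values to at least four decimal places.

38

First, r for the 12-item form: n = 12/43 = 0.2791, so r_12 = 0.2791·0.552/(1 + (0.2791 − 1)·0.552) = 0.2559
Then solve for n' with r_old = 0.2559, r_target = 0.52: n' = 0.52(1 − 0.2559)/[0.2559(1 − 0.52)] = 3.1501
Total items = 3.1501 × 12 = 37.80, rounded up to 38.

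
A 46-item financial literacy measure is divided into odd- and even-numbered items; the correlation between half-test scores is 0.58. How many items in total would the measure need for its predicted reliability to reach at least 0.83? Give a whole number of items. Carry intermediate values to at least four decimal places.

r_full = 2(0.58)/(1 + 0.58) = 0.7342
n = r_tgt(1 − r_full) / [r_full(1 − r_tgt)] = 0.83 × 0.2658 / (0.7342 × 0.17) ≈ 1.7675
Items = 1.7675 × 46 ≈ 81.31 → 82

82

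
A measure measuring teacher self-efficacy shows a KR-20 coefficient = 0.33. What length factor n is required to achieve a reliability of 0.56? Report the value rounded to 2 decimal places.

Spearman-Brown solved for the length factor n:
n = r_target (1 − r_old) / [ r_old (1 − r_target) ]
n = 0.56(1 − 0.33) / [0.33(1 − 0.56)]
n = 0.3752 / 0.1452 ≈ 2.5840

2.58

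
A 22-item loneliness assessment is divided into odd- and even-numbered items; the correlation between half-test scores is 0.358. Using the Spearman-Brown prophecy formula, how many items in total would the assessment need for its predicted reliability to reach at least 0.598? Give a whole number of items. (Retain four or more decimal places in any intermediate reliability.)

30

r_full = 2(0.358)/(1 + 0.358) = 0.5272
n = r_tgt(1 − r_full) / [r_full(1 − r_tgt)] = 0.598 × 0.4728 / (0.5272 × 0.402) ≈ 1.3341
Items = 1.3341 × 22 ≈ 29.35 → 30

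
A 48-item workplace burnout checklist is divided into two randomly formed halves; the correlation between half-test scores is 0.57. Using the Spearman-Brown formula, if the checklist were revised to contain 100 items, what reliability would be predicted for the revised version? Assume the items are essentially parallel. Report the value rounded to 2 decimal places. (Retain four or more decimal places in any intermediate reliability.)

0.85

Spearman-Brown correction (n = 2): r_full = 2·0.57/(1 + 0.57) = 0.7261
Then adjust to 100 items: n = 100/48 = 2.0833
r_new = n·r_full / (1 + (n − 1)·r_full) = 1.5127 / 1.7866 ≈ 0.8467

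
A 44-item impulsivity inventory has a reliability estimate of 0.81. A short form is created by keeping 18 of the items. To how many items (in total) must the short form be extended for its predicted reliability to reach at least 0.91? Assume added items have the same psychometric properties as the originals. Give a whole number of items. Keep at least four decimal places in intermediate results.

105

Short-form reliability: n = 18/44 = 0.4091; r_18 = n·r/(1+(n−1)r) ≈ 0.6356
Then solve for n' with r_old = 0.6356, r_target = 0.91: n' = 0.91(1 − 0.6356)/[0.6356(1 − 0.91)] = 5.7969
Total items = 5.7969 × 18 = 104.34, rounded up to 105.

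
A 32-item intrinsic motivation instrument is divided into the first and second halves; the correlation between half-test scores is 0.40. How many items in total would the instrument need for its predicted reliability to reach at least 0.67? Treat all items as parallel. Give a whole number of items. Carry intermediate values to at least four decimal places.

Corrected full-test reliability: r_full = 2 × 0.40 / (1 + 0.40) ≈ 0.5714
Solve Spearman-Brown for n: n = 0.67(1 − 0.5714) / [0.5714(1 − 0.67)] = 1.5229
Required items = 1.5229 × 32 = 48.73, so 49 items.

49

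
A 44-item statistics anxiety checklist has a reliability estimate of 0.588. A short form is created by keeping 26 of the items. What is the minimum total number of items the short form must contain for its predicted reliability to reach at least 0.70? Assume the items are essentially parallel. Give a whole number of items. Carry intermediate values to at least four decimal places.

Short-form reliability: n = 26/44 = 0.5909; r_26 = n·r/(1+(n−1)r) ≈ 0.4575
Then solve for n' with r_old = 0.4575, r_target = 0.70: n' = 0.70(1 − 0.4575)/[0.4575(1 − 0.70)] = 2.7668
Total items = 2.7668 × 26 = 71.94, rounded up to 72.

72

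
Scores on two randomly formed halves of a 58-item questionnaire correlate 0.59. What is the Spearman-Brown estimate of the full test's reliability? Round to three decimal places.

r_full = 2r_hh / (1 + r_hh) = 2 × 0.59 / (1 + 0.59)
       = 1.1800 / 1.5900 = 0.7421

0.742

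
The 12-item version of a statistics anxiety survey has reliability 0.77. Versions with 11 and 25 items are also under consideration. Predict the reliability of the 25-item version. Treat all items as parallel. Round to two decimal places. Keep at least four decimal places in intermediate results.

The 11-item form is not needed; work directly from the 12-item form with n = 25/12 = 2.0833.
r_{25} = n·r / (1 + (n − 1)·r) = 1.6041 / 1.8341 ≈ 0.8746

0.87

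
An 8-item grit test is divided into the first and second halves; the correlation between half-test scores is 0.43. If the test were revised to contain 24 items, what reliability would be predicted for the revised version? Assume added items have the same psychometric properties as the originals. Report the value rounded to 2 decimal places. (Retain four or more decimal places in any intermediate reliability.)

First correct the split-half correlation to full-test reliability: r_full = 2 × 0.43 / (1 + 0.43) ≈ 0.6014
Then adjust to 24 items: n = 24/8 = 3.0000
r_new = n·r_full / (1 + (n − 1)·r_full) = 1.8042 / 2.2028 ≈ 0.8190

0.82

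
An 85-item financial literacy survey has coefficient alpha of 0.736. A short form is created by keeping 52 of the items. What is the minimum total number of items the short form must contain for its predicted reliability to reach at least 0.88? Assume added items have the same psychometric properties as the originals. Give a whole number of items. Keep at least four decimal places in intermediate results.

Short-form reliability: n = 52/85 = 0.6118; r_52 = n·r/(1+(n−1)r) ≈ 0.6304
Length factor from the short form to reach 0.88: n' = 0.88(1 − 0.6304) / [0.6304(1 − 0.88)] ≈ 4.2995
Total items = 4.2995 × 52 = 223.57, rounded up to 224.

224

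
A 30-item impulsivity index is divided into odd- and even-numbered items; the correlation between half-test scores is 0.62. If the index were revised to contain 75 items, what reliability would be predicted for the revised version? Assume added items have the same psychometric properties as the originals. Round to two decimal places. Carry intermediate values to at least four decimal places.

0.89

First correct the split-half correlation to full-test reliability: r_full = 2 × 0.62 / (1 + 0.62) ≈ 0.7654
Then adjust to 75 items: n = 75/30 = 2.5000
r_new = n·r_full / (1 + (n − 1)·r_full) = 1.9135 / 2.1481 ≈ 0.8908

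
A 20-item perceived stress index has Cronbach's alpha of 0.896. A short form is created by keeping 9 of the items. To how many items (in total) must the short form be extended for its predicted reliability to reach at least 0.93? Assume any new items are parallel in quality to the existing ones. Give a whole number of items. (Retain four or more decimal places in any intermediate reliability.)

First, r for the 9-item form: n = 9/20 = 0.4500, so r_9 = 0.4500·0.896/(1 + (0.4500 − 1)·0.896) = 0.7950
Length factor from the short form to reach 0.93: n' = 0.93(1 − 0.7950) / [0.7950(1 − 0.93)] ≈ 3.4259
Total items = 3.4259 × 9 = 30.83, rounded up to 31.

31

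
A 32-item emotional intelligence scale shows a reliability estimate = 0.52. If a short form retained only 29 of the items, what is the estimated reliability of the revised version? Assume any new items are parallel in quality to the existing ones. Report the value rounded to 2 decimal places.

0.50

The new length is 29/32 = 0.9062 times the old.
r_new = (0.9062 × 0.52) / (1 + (0.9062 − 1) × 0.52)
     = 0.4712 / 0.9512 = 0.4954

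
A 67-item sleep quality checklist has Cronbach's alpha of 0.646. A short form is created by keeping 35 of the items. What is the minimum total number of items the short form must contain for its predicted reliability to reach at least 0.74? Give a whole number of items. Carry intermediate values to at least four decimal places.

105

First, r for the 35-item form: n = 35/67 = 0.5224, so r_35 = 0.5224·0.646/(1 + (0.5224 − 1)·0.646) = 0.4880
Length factor from the short form to reach 0.74: n' = 0.74(1 − 0.4880) / [0.4880(1 − 0.74)] ≈ 2.9861
Total items = 2.9861 × 35 = 104.51, rounded up to 105.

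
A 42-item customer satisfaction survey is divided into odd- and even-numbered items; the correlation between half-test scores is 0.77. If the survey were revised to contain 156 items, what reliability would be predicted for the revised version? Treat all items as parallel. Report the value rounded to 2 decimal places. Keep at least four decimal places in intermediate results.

Full-test reliability from the split-half r: r_full = 2(0.77)/(1 + 0.77) = 0.8701
Then adjust to 156 items: n = 156/42 = 3.7143
r_new = n·r_full / (1 + (n − 1)·r_full) = 3.2318 / 3.3617 ≈ 0.9614

0.96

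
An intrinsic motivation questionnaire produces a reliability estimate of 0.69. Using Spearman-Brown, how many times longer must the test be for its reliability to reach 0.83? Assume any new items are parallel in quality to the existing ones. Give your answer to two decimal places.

Rearranging the Spearman-Brown formula for n,
n = r_target (1 − r_old) / [ r_old (1 − r_target) ]
n = [0.83 × 0.31] / [0.69 × 0.17]
n = 0.2573 / 0.1173 ≈ 2.1935

2.19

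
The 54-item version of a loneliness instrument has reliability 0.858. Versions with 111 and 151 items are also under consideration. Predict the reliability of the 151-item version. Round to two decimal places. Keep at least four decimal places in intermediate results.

The 111-item form is not needed; work directly from the 54-item form with n = 151/54 = 2.7963.
r_{151} = n·r / (1 + (n − 1)·r) = 2.3992 / 2.5412 ≈ 0.9441

0.94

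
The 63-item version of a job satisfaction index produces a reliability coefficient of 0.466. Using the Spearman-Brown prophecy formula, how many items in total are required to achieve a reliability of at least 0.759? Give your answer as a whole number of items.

228

Rearranging the Spearman-Brown formula for n,
n = r_target (1 − r_old) / [ r_old (1 − r_target) ]
n = [0.759 × 0.534] / [0.466 × 0.241]
n = 0.405306 / 0.112306 ≈ 3.6089
So the test needs 3.6089 × 63 ≈ 227.36 items; rounding up, 228.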